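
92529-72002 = 20527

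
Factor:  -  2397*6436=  - 15427092 = -2^2*3^1*17^1*47^1 * 1609^1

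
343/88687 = 343/88687 = 0.00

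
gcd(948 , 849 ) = 3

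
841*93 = 78213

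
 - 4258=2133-6391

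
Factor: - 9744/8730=  -  1624/1455 = -2^3*3^( - 1 )*5^( - 1 )* 7^1 * 29^1 * 97^( - 1 ) 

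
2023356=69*29324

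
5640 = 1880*3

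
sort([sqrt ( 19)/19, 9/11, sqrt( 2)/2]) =[sqrt( 19)/19, sqrt( 2) /2, 9/11 ] 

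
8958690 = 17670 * 507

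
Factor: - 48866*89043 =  - 4351175238=-2^1*3^1 * 53^1*67^1*443^1*461^1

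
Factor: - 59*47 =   -  47^1 * 59^1 = - 2773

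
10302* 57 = 587214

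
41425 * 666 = 27589050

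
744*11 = 8184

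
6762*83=561246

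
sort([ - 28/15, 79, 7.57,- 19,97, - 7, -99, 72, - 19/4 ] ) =[-99, - 19, - 7,-19/4, - 28/15, 7.57, 72, 79, 97]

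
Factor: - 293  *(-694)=2^1 * 293^1* 347^1  =  203342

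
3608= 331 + 3277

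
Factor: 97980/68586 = 10/7  =  2^1 * 5^1*7^( - 1)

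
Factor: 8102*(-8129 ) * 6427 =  - 423289662466 = - 2^1* 11^1*739^1*4051^1 * 6427^1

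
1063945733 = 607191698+456754035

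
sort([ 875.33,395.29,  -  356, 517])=[ - 356,395.29,517,875.33 ]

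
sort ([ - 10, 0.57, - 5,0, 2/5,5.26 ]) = [-10, - 5, 0, 2/5, 0.57,5.26]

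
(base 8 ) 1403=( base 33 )nc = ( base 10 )771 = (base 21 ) 1FF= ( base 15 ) 366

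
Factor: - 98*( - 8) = 2^4*7^2 = 784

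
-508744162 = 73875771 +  - 582619933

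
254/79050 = 127/39525 = 0.00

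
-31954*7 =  - 223678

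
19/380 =1/20 = 0.05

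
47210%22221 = 2768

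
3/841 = 3/841 = 0.00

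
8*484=3872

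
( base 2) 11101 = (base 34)T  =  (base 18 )1B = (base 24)15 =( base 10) 29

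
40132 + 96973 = 137105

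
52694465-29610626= 23083839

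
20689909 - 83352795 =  - 62662886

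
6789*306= 2077434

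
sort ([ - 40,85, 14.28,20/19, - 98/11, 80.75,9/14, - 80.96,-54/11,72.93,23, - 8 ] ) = [-80.96,  -  40,  -  98/11, - 8, - 54/11 , 9/14,20/19,14.28,23,72.93,80.75,85]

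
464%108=32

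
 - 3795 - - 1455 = - 2340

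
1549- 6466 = -4917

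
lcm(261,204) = 17748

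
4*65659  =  262636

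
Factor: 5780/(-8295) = -1156/1659 =- 2^2*3^ (  -  1 )*7^ (  -  1)*17^2*79^( - 1)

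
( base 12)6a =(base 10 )82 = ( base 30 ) 2m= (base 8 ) 122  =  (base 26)34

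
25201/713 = 35 + 246/713= 35.35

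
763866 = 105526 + 658340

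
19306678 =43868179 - 24561501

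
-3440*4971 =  - 17100240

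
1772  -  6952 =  - 5180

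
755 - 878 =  - 123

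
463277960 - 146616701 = 316661259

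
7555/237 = 7555/237=31.88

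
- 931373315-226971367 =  - 1158344682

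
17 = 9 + 8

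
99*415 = 41085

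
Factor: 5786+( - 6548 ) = -762 = - 2^1*3^1*127^1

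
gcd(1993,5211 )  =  1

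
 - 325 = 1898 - 2223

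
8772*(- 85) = -745620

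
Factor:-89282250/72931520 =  - 2^( - 5 ) * 3^4*5^2 *29^( - 2)*271^ ( - 1)*4409^1 = - 8928225/7293152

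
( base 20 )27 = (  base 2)101111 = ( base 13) 38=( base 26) 1L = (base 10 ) 47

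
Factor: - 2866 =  - 2^1*1433^1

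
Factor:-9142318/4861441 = -2^1*13^(-1)*23^ (-1)*71^ (-1 ) * 101^1*229^ (-1)* 45259^1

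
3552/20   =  888/5 = 177.60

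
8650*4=34600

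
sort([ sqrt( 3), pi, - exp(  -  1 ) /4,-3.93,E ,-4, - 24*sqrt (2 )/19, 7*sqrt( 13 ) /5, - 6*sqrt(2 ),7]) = [ - 6*sqrt( 2 ),  -  4,-3.93, - 24*sqrt(2)/19,  -  exp (-1 ) /4, sqrt(3), E,pi, 7*sqrt ( 13)/5,  7 ] 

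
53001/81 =1963/3 = 654.33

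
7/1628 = 7/1628 =0.00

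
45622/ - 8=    - 5703+ 1/4 = - 5702.75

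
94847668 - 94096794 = 750874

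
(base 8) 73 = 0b111011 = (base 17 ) 38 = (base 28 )23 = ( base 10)59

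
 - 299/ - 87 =299/87= 3.44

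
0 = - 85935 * 0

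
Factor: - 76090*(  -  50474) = 2^2*5^1* 7^1*1087^1*25237^1 = 3840566660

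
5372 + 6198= 11570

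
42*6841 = 287322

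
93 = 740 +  - 647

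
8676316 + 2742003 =11418319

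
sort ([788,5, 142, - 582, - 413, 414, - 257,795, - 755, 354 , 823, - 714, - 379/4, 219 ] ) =[ - 755, - 714, -582,  -  413, - 257, - 379/4,5,142, 219,  354,414, 788, 795,823] 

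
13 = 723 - 710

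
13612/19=13612/19 = 716.42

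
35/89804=35/89804  =  0.00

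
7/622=7/622  =  0.01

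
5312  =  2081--3231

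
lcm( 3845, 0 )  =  0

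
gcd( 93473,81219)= 1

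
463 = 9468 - 9005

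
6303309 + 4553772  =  10857081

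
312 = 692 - 380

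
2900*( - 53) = - 153700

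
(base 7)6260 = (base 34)1um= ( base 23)43d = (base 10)2198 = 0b100010010110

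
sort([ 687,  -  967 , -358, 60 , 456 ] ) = [  -  967, - 358,60 , 456,687 ]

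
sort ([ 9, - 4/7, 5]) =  [  -  4/7,5,9]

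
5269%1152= 661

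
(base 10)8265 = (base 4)2001021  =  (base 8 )20111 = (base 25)D5F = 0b10000001001001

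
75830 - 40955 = 34875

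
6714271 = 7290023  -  575752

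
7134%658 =554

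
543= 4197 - 3654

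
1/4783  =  1/4783 = 0.00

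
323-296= 27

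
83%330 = 83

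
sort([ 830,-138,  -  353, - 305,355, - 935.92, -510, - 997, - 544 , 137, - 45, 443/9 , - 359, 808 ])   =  [-997,  -  935.92,  -  544,-510,-359 ,  -  353 , - 305, - 138,-45,  443/9,  137,355, 808 , 830]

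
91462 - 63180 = 28282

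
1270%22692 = 1270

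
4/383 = 4/383 =0.01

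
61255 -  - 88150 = 149405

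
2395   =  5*479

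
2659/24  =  110 +19/24 = 110.79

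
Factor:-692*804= -556368 = -  2^4*3^1*67^1*173^1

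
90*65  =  5850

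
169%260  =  169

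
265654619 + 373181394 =638836013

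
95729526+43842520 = 139572046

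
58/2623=58/2623= 0.02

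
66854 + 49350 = 116204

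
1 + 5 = 6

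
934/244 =467/122 = 3.83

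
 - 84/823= -84/823 = - 0.10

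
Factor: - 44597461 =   -  44597461^1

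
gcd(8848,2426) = 2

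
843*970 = 817710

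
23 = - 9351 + 9374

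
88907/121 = 88907/121  =  734.77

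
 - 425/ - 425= 1/1= 1.00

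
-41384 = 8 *(- 5173)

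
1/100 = 1/100 = 0.01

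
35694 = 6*5949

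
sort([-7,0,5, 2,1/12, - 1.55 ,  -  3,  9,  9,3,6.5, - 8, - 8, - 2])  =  [- 8, - 8, - 7, - 3, - 2, - 1.55,0,1/12,2, 3,5,6.5,9,  9 ]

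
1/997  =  1/997=0.00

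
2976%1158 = 660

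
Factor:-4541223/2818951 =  - 3^1 * 43^( - 1 )*65557^(-1 )*1513741^1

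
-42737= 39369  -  82106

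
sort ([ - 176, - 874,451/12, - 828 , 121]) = [ - 874, - 828, - 176,451/12, 121 ]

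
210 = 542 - 332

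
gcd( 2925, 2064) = 3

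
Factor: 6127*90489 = 3^1*  7^1*11^1*31^1*139^1*557^1=554426103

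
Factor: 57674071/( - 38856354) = -2^( - 1 )*3^( - 1) *7^1*13^1*929^ ( - 1)*6971^( - 1)*633781^1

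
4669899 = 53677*87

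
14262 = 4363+9899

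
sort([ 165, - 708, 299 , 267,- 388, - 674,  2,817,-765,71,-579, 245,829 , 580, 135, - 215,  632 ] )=[ - 765, -708, - 674 ,  -  579, - 388, - 215, 2,71, 135,165,245,267,299, 580,632,817,829 ]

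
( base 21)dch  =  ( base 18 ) 1098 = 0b1011101110010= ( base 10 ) 6002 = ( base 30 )6K2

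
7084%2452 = 2180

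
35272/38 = 17636/19= 928.21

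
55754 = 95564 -39810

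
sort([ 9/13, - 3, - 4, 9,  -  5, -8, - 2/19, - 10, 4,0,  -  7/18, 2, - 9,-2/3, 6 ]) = [ - 10, - 9,-8, - 5,  -  4, - 3,-2/3,  -  7/18,- 2/19, 0, 9/13,2,4,6, 9 ]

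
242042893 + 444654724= 686697617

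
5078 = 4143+935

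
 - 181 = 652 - 833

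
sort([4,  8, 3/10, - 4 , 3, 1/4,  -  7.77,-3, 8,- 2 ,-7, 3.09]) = [  -  7.77 ,-7,-4, - 3, - 2, 1/4, 3/10, 3, 3.09, 4 , 8, 8]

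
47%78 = 47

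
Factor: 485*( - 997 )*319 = -5^1*11^1*29^1*97^1*997^1 = - 154250855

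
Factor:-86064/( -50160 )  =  5^(-1) * 19^(-1)*163^1= 163/95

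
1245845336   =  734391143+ 511454193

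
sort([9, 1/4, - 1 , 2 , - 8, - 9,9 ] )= [ - 9,- 8 , -1, 1/4 , 2 , 9,9]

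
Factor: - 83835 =  -  3^6 * 5^1*23^1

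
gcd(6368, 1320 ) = 8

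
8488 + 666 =9154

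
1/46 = 1/46 = 0.02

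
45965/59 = 779 + 4/59 =779.07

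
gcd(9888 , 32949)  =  3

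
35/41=35/41 = 0.85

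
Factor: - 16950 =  - 2^1*3^1*5^2*113^1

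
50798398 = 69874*727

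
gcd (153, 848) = 1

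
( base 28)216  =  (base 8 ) 3102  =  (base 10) 1602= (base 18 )4h0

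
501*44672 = 22380672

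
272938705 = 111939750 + 160998955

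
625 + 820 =1445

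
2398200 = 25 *95928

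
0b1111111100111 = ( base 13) 3943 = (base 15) 2647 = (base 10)8167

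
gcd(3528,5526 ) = 18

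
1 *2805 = 2805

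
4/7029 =4/7029 = 0.00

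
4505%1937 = 631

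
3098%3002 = 96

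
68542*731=50104202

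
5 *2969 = 14845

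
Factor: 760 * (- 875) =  - 2^3*5^4* 7^1 * 19^1 = -665000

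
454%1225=454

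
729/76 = 9  +  45/76= 9.59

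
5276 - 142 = 5134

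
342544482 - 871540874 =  - 528996392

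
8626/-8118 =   -  2+3805/4059 = - 1.06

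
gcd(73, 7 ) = 1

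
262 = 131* 2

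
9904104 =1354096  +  8550008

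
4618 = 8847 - 4229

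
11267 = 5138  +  6129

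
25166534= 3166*7949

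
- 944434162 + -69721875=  - 1014156037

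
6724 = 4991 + 1733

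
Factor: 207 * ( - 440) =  - 2^3 * 3^2*5^1 * 11^1*23^1 = - 91080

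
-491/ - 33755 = 491/33755 = 0.01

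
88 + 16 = 104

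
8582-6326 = 2256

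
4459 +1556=6015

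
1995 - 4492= - 2497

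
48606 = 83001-34395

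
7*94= 658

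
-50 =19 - 69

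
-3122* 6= - 18732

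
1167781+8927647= 10095428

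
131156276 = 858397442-727241166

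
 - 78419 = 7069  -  85488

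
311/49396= 311/49396 = 0.01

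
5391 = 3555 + 1836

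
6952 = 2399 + 4553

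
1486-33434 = -31948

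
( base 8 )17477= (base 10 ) 7999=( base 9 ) 11867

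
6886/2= 3443=3443.00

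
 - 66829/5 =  - 13366 + 1/5 = - 13365.80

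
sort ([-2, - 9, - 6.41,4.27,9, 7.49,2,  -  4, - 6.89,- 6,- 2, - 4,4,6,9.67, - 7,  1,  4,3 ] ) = [-9, -7,- 6.89,  -  6.41 ,-6,-4, - 4, - 2, - 2,  1,2, 3,4,4,  4.27,6,  7.49,9, 9.67] 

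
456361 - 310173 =146188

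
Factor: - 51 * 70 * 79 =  - 282030 = - 2^1*3^1*5^1*7^1*17^1*79^1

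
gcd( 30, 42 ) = 6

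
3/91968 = 1/30656 = 0.00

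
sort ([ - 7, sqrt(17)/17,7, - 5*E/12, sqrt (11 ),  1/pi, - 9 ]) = [ - 9, - 7, - 5*E/12 , sqrt(17 ) /17,1/pi,  sqrt (11 ), 7]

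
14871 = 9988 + 4883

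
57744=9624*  6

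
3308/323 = 3308/323 = 10.24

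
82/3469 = 82/3469=0.02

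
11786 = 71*166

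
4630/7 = 4630/7= 661.43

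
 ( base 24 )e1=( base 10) 337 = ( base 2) 101010001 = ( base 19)HE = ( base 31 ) AR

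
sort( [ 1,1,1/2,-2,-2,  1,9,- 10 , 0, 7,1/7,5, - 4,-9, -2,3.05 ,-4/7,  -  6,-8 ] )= [ - 10,-9, - 8, - 6, - 4,  -  2,-2,- 2,-4/7,0,1/7, 1/2,1,1,1,3.05, 5,7,9 ]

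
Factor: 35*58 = 2030 = 2^1*5^1 *7^1*29^1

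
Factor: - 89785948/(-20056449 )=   12826564/2865207 = 2^2*3^( - 1) * 139^( - 1)*643^1 * 4987^1*6871^ (  -  1)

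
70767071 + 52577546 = 123344617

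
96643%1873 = 1120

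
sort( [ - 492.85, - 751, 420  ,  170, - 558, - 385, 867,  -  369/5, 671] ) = [ - 751,  -  558  , - 492.85, - 385, -369/5 , 170, 420,671, 867] 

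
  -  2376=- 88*27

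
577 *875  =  504875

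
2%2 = 0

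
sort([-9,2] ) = [ - 9, 2] 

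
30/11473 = 30/11473 = 0.00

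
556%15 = 1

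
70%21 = 7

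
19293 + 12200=31493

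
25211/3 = 8403+2/3 = 8403.67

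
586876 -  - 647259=1234135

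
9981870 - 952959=9028911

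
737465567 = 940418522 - 202952955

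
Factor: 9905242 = 2^1*431^1*11491^1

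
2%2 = 0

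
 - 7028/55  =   - 7028/55=-127.78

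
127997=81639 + 46358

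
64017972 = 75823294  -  11805322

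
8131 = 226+7905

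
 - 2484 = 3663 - 6147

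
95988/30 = 15998/5 = 3199.60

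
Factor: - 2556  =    -  2^2*3^2*71^1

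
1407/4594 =1407/4594 = 0.31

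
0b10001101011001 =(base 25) EBO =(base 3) 110102011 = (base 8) 21531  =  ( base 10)9049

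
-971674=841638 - 1813312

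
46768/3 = 15589 +1/3=15589.33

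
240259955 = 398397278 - 158137323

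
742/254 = 2 +117/127 = 2.92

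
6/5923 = 6/5923 =0.00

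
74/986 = 37/493 = 0.08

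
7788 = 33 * 236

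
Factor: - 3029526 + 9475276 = 2^1*5^3  *  19^1*23^1*59^1  =  6445750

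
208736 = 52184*4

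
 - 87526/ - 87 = 87526/87=1006.05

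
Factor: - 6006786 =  - 2^1 * 3^1 * 149^1*6719^1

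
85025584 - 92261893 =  - 7236309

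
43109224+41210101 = 84319325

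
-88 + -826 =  - 914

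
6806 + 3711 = 10517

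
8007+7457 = 15464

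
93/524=93/524 = 0.18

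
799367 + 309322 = 1108689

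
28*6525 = 182700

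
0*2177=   0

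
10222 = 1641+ 8581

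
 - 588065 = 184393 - 772458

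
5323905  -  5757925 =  - 434020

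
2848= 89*32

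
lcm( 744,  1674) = 6696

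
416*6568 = 2732288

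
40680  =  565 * 72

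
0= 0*35360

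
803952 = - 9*(-89328 )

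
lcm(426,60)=4260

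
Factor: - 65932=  - 2^2  *53^1*311^1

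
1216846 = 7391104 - 6174258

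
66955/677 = 98+ 609/677 = 98.90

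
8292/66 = 1382/11 = 125.64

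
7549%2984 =1581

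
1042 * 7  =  7294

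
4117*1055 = 4343435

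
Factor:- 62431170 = -2^1*3^1*5^1 * 2081039^1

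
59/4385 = 59/4385 = 0.01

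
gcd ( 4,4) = 4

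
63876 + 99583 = 163459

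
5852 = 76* 77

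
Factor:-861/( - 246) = 7/2 = 2^ (-1 ) * 7^1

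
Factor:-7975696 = -2^4*29^1*17189^1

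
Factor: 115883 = 115883^1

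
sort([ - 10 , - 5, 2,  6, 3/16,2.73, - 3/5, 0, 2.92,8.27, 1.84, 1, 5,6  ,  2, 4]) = [ - 10 ,  -  5, - 3/5, 0, 3/16, 1,1.84,  2,  2,  2.73, 2.92, 4,  5,6, 6,8.27]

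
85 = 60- - 25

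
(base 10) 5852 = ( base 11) 4440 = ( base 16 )16DC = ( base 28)7D0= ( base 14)21C0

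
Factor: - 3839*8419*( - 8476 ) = 273948905516 =2^2*11^1*13^1*163^1*349^1*8419^1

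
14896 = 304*49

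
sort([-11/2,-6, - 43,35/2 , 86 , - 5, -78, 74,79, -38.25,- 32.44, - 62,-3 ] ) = [ - 78, - 62,-43, - 38.25,  -  32.44,-6,-11/2, - 5,- 3,35/2, 74, 79, 86] 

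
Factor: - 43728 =-2^4 *3^1*911^1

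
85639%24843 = 11110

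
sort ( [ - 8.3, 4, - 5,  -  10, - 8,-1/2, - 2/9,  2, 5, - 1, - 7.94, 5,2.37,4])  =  [  -  10, - 8.3,-8,-7.94 ,-5, - 1, - 1/2,- 2/9 , 2, 2.37, 4,4,5,5 ] 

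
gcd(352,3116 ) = 4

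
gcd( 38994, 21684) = 6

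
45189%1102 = 7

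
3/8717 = 3/8717 = 0.00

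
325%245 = 80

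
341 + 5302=5643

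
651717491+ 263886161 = 915603652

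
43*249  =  10707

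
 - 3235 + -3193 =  - 6428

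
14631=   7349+7282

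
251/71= 251/71 = 3.54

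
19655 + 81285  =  100940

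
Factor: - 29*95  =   - 5^1*19^1 * 29^1 = -2755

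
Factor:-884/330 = - 2^1*3^( - 1 )*5^( - 1 )*11^( - 1 ) * 13^1*17^1 = - 442/165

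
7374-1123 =6251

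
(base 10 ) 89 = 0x59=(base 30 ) 2T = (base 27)38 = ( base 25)3e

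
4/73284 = 1/18321 = 0.00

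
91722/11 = 8338+4/11 = 8338.36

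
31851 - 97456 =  - 65605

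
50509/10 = 50509/10  =  5050.90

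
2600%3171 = 2600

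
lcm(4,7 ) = 28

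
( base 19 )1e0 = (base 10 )627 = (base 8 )1163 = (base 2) 1001110011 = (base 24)123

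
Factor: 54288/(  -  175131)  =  - 208/671 = - 2^4 * 11^( - 1 )*13^1*61^ ( - 1)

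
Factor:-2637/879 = -3^1 = - 3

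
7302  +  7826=15128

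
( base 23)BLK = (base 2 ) 1100010110010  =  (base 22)d18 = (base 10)6322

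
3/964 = 3/964  =  0.00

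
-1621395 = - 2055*789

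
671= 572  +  99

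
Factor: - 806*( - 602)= 2^2*7^1*13^1*31^1*43^1 = 485212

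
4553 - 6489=  -  1936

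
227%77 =73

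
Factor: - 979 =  - 11^1*89^1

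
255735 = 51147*5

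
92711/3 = 30903 + 2/3 = 30903.67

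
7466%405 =176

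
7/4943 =7/4943 = 0.00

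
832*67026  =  55765632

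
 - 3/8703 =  - 1 + 2900/2901 = - 0.00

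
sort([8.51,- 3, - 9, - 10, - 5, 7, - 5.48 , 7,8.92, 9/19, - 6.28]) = [ - 10, - 9, - 6.28,- 5.48, - 5,  -  3, 9/19 , 7,7,8.51, 8.92 ]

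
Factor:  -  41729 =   -  41729^1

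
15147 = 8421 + 6726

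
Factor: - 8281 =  - 7^2*13^2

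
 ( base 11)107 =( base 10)128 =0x80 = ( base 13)9B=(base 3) 11202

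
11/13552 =1/1232 = 0.00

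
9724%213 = 139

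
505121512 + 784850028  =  1289971540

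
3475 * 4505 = 15654875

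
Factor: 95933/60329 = 97/61 = 61^( - 1)*97^1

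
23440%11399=642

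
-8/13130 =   -  1 + 6561/6565= - 0.00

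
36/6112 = 9/1528  =  0.01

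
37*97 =3589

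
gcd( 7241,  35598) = 1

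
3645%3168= 477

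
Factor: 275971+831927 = 2^1*11^1*50359^1 = 1107898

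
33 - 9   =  24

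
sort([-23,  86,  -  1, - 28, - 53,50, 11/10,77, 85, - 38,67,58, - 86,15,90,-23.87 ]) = [-86,-53, -38, - 28,  -  23.87, - 23,-1,11/10,15, 50, 58,67 , 77, 85,86, 90]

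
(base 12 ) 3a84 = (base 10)6724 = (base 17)1649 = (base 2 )1101001000100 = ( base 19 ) ibh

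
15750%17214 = 15750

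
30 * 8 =240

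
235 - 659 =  - 424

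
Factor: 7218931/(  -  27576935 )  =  -5^(-1 )*17^2 * 283^( - 1 ) * 19489^(-1)*24979^1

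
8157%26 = 19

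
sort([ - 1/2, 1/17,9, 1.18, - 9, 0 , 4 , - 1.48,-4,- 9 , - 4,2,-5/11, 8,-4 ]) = [ - 9, - 9, - 4,  -  4, - 4, - 1.48, - 1/2, - 5/11,0, 1/17, 1.18, 2, 4,8, 9 ]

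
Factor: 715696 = 2^4*41^1*1091^1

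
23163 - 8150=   15013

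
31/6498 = 31/6498 = 0.00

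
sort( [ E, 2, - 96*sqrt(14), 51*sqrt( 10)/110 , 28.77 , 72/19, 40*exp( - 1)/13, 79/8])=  [- 96*sqrt( 14 ), 40*exp( - 1 ) /13, 51*sqrt( 10)/110 , 2, E, 72/19,79/8, 28.77]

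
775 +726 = 1501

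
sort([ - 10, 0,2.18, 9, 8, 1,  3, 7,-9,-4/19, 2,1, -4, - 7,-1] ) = [  -  10, - 9,- 7,-4 , - 1 , - 4/19, 0, 1, 1, 2, 2.18, 3 , 7,8,9]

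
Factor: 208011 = 3^1*69337^1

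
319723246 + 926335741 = 1246058987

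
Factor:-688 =-2^4*43^1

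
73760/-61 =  - 73760/61 = - 1209.18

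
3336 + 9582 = 12918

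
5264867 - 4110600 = 1154267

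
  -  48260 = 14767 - 63027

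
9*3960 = 35640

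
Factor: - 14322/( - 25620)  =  341/610 = 2^(-1)*5^( - 1 )*11^1*31^1*61^( - 1)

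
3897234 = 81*48114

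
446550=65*6870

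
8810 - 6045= 2765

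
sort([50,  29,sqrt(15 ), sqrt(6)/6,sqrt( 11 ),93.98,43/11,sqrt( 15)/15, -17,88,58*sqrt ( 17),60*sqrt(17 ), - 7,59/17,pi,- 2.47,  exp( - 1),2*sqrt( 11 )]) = [ - 17, - 7 , - 2.47,sqrt( 15 )/15, exp ( - 1 ),sqrt( 6 )/6, pi,sqrt( 11 ),59/17, sqrt( 15),43/11,  2*sqrt ( 11 ),29, 50,88 , 93.98,58 * sqrt( 17 ),60 *sqrt( 17 ) ]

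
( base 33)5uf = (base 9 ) 8756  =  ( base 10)6450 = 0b1100100110010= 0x1932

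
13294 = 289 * 46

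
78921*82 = 6471522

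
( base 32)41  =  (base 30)49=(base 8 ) 201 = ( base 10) 129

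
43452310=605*71822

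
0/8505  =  0 = 0.00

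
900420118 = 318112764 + 582307354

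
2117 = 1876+241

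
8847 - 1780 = 7067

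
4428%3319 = 1109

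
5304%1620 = 444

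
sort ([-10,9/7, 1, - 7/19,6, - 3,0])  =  [-10,  -  3 , - 7/19,0,1,9/7, 6]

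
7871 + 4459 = 12330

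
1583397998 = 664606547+918791451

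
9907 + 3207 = 13114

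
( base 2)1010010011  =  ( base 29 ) ml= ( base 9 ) 812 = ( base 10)659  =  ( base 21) 1a8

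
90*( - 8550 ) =-769500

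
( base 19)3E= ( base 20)3b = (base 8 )107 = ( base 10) 71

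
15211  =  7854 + 7357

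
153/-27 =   -  6 + 1/3 =- 5.67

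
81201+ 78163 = 159364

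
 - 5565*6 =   -  33390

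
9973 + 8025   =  17998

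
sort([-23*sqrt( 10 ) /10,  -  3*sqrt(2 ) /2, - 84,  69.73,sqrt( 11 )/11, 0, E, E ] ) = [-84,-23*sqrt( 10)/10,-3*sqrt( 2)/2, 0,sqrt( 11) /11, E, E , 69.73 ] 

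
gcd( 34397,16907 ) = 583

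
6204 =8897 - 2693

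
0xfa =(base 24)aa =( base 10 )250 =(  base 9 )307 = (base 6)1054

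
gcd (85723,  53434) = 1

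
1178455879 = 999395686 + 179060193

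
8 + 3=11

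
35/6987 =35/6987= 0.01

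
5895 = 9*655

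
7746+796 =8542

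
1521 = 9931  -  8410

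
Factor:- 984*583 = - 2^3*3^1*11^1*41^1 * 53^1 = -  573672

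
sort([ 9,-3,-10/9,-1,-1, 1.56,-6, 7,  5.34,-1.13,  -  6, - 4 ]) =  [ - 6, - 6,-4,-3 , - 1.13, - 10/9, - 1,-1,1.56,5.34,7,9 ] 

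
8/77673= 8/77673=0.00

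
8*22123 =176984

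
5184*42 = 217728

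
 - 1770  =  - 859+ - 911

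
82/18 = 41/9= 4.56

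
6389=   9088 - 2699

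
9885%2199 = 1089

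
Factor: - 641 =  - 641^1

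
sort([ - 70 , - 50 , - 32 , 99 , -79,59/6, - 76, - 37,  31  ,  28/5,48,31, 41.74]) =[ - 79,  -  76, - 70, - 50, - 37,  -  32, 28/5 , 59/6,31, 31,41.74, 48,99] 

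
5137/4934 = 5137/4934 = 1.04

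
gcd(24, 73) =1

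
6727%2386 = 1955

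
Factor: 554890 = 2^1*5^1*7^1*7927^1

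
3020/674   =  4 +162/337  =  4.48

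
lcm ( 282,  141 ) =282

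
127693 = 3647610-3519917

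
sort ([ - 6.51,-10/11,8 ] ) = [ - 6.51, - 10/11, 8 ] 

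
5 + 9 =14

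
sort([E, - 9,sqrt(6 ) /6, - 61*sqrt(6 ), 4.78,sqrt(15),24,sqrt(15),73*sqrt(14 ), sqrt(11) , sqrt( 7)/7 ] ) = [ - 61*sqrt(6 ), - 9 , sqrt ( 7 ) /7,sqrt ( 6) /6,E,sqrt(11 ), sqrt(15 ), sqrt( 15 )  ,  4.78,24,73*sqrt(14) ] 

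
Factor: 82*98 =2^2*7^2*41^1  =  8036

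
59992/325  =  59992/325  =  184.59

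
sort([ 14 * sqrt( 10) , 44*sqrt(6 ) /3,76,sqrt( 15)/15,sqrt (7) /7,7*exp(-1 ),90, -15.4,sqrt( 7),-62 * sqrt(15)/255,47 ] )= [  -  15.4, - 62*sqrt( 15)/255, sqrt(15)/15, sqrt(7)/7,7* exp( - 1 ),sqrt( 7 ), 44*sqrt(6)/3,14 * sqrt(10) , 47,76,90]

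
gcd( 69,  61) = 1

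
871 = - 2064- - 2935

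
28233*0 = 0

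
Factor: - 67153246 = -2^1*1433^1*23431^1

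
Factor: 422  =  2^1*211^1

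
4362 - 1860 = 2502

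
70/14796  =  35/7398  =  0.00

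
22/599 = 22/599 = 0.04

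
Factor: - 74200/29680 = - 2^( - 1 )*5^1 = - 5/2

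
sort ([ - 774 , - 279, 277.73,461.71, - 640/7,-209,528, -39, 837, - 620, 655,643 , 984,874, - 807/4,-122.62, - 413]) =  [ - 774, -620, - 413,-279, - 209, - 807/4, -122.62,  -  640/7 , - 39,277.73 , 461.71,528, 643 , 655,837,874, 984]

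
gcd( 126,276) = 6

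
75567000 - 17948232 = 57618768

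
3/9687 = 1/3229  =  0.00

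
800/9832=100/1229  =  0.08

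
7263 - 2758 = 4505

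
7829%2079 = 1592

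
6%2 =0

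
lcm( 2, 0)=0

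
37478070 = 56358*665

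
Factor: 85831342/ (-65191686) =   -  3^( - 1)*7^( - 1 ) * 37^1*83^( - 1) * 103^1*11261^1*18701^ ( - 1) = - 42915671/32595843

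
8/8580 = 2/2145=0.00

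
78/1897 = 78/1897=0.04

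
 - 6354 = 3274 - 9628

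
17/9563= 17/9563 = 0.00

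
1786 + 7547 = 9333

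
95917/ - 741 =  - 130 + 413/741 =- 129.44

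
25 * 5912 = 147800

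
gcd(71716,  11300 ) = 4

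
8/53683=8/53683= 0.00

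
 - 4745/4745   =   - 1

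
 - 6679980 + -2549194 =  - 9229174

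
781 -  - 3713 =4494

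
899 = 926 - 27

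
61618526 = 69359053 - 7740527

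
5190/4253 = 5190/4253 =1.22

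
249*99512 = 24778488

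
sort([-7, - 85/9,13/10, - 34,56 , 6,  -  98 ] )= [ - 98,-34, - 85/9, - 7, 13/10 , 6,56 ]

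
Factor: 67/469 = 1/7 = 7^(  -  1)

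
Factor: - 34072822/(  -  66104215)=2^1 * 5^(-1)*7^1* 2433773^1*13220843^( - 1)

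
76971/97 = 793 + 50/97 = 793.52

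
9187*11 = 101057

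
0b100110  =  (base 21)1H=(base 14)2A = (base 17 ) 24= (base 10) 38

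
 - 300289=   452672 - 752961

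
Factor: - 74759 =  - 74759^1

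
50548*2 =101096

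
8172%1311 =306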